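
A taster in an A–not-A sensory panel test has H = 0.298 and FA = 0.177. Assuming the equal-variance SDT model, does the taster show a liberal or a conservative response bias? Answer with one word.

z(H) = -0.530, z(FA) = -0.927
c = −½·(z(H) + z(FA)) = 0.7285
c > 0 → conservative criterion (biased toward responding “no”).

conservative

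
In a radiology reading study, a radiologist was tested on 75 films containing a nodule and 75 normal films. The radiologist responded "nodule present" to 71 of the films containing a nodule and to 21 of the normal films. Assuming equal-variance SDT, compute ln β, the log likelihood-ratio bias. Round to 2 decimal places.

H = 71/75 = 0.9467
FA = 21/75 = 0.2800
Φ⁻¹(H) = Φ⁻¹(0.9467) = 1.614
Φ⁻¹(FA) = Φ⁻¹(0.2800) = -0.583
ln β = −½·[z(H)² − z(FA)²] = −0.5 × (2.605 − 0.340) = -1.1325

ln β = -1.13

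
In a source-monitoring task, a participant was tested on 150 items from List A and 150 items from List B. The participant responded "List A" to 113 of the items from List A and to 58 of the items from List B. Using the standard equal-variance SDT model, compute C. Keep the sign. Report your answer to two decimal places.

H = 113/150 = 0.7533
FA = 58/150 = 0.3867
Φ⁻¹(0.7533) = 0.6849, Φ⁻¹(0.3867) = -0.2879
c = −½·[z(H) + z(FA)] = −0.5 × (0.6849 + (-0.2879)) = -0.1985

C = -0.20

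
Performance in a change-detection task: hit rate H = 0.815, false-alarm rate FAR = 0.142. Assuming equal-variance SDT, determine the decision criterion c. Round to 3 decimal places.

Φ⁻¹(0.815) = 0.8965, Φ⁻¹(0.142) = -1.0714
c = −½·[z(H) + z(FA)] = −0.5 × (0.8965 + (-1.0714)) = 0.08745

c = 0.087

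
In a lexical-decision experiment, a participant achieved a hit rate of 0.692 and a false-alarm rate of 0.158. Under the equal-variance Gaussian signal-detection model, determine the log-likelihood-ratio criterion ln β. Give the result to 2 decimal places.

ln β = 0.38

Φ⁻¹(0.692) = 0.502, Φ⁻¹(0.158) = -1.003
ln β = −½·[z(H)² − z(FA)²] = −0.5 × (0.252 − 1.006) = 0.377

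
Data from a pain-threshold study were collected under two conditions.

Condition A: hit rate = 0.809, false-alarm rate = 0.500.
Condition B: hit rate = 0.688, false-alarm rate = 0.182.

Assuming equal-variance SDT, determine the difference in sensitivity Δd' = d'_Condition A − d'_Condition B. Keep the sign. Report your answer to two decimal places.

Δd' = -0.52

Condition A: z(0.809) = 0.874, z(0.500) = 0.000, d' = 0.874
Condition B: z(0.688) = 0.490, z(0.182) = -0.908, d' = 1.398
Δd' = d'_Condition A − d'_Condition B = 0.874 − 1.398 = -0.524
Condition B has the higher sensitivity.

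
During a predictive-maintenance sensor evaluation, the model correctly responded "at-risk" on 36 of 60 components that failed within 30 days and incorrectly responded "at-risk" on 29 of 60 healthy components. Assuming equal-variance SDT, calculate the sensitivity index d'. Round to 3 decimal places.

H = 36/60 = 0.6000
FA = 29/60 = 0.4833
z(H) = 0.2533
z(FA) = -0.0419
d' = z(H) − z(FA) = 0.2533 − (-0.0419) = 0.2952

d' = 0.295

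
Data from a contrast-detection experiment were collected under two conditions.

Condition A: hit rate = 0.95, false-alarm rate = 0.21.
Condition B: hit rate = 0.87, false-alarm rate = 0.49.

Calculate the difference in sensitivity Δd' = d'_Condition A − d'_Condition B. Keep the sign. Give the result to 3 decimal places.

Condition A: z(0.95) = 1.6449, z(0.21) = -0.8064, d' = 2.4513
Condition B: z(0.87) = 1.1264, z(0.49) = -0.0251, d' = 1.1515
Δd' = d'_Condition A − d'_Condition B = 2.4513 − 1.1515 = 1.2998
Condition A has the higher sensitivity.

Δd' = 1.300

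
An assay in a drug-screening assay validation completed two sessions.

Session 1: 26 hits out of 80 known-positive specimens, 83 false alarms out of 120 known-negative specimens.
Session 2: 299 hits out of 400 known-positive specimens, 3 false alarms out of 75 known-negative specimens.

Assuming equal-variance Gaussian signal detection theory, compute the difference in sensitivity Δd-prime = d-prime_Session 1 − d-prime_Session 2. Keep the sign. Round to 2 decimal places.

Session 1: z(0.3250) = -0.454, z(0.6917) = 0.501, d' = -0.955
Session 2: z(0.7475) = 0.667, z(0.0400) = -1.751, d' = 2.418
Δd' = d'_Session 1 − d'_Session 2 = -0.955 − 2.418 = -3.373
Session 2 has the higher sensitivity.

Δd-prime = -3.37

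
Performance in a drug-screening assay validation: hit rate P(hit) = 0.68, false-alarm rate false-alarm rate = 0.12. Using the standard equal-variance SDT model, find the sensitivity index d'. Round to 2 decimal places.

d' = 1.64

Φ⁻¹(0.68) = 0.4677, Φ⁻¹(0.12) = -1.1750
d' = z(H) − z(FA) = 0.4677 − (-1.1750) = 1.6427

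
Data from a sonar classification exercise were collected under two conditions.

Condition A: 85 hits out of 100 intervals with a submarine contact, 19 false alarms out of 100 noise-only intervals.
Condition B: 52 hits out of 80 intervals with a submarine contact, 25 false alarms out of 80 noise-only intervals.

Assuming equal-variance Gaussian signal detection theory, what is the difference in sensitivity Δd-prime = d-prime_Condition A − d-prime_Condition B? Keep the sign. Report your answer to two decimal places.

Condition A: z(0.8500) = 1.036, z(0.1900) = -0.878, d' = 1.914
Condition B: z(0.6500) = 0.385, z(0.3125) = -0.489, d' = 0.874
Δd' = d'_Condition A − d'_Condition B = 1.914 − 0.874 = 1.040
Condition A has the higher sensitivity.

Δd-prime = 1.04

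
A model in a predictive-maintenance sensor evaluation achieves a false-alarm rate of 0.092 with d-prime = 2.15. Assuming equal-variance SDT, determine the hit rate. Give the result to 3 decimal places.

z(false-alarm rate) = z(0.092) = -1.3285
z(H) = z(FA) + d' = -1.3285 + 2.15 = 0.8215
hit rate = Φ(0.8215) = 0.7943

hit rate = 0.794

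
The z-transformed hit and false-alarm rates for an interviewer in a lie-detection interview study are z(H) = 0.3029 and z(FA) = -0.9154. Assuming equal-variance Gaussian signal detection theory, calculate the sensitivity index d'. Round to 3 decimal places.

d' = z(H) − z(FA) = 0.3029 − (-0.9154) = 1.2183

d' = 1.218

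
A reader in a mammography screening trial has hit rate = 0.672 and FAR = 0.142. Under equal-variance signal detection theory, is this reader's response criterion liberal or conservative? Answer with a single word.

z(H) = 0.445, z(FA) = -1.071
c = −½·(z(H) + z(FA)) = 0.313
c > 0 → conservative criterion (biased toward responding “no”).

conservative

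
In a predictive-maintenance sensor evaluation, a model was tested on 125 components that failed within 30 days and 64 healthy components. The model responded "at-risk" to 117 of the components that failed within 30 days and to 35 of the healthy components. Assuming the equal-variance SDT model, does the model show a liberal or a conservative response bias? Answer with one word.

liberal

z(H) = 1.522, z(FA) = 0.118
c = −½·(z(H) + z(FA)) = -0.820
c < 0 → liberal criterion (biased toward responding “yes”).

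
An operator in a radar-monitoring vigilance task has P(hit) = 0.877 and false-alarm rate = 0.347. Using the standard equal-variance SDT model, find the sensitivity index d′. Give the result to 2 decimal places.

d′ = 1.55

z(H) = z(0.877) = 1.1601
z(FA) = z(0.347) = -0.3934
d' = z(H) − z(FA) = 1.1601 − (-0.3934) = 1.5535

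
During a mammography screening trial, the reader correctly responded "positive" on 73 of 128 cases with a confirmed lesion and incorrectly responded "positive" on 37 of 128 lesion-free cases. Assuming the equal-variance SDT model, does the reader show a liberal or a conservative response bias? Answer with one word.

z(H) = 0.177, z(FA) = -0.556
c = −½·(z(H) + z(FA)) = 0.1895
c > 0 → conservative criterion (biased toward responding “no”).

conservative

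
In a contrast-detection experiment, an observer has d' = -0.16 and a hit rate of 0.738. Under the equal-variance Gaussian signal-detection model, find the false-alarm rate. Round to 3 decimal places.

z(hit rate) = z(0.738) = 0.6372
z(FA) = z(H) − d' = 0.6372 − (-0.16) = 0.7972
false-alarm rate = Φ(0.7972) = 0.7873

false-alarm rate = 0.787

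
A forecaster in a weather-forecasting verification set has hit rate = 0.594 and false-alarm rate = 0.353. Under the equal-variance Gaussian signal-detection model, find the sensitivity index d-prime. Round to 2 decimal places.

z(0.594) = 0.238, z(0.353) = -0.377
d' = z(H) − z(FA) = 0.238 − (-0.377) = 0.615

d-prime = 0.62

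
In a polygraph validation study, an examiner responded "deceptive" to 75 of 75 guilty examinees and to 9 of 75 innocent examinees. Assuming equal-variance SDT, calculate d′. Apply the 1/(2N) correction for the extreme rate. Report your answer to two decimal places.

d′ = 3.65

The hit rate is 75/75 = 1, so apply the 1/(2N) correction: H → 1 − 1/(2·75) = 0.99333.
z(H) = z(0.99333) = 2.475
z(FA) = z(0.12000) = -1.175
d' = 2.475 − (-1.175) = 3.650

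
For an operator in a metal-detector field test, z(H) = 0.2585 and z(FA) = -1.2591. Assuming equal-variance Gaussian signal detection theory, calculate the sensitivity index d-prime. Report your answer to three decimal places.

d-prime = 1.518

d' = z(H) − z(FA) = 0.2585 − (-1.2591) = 1.5176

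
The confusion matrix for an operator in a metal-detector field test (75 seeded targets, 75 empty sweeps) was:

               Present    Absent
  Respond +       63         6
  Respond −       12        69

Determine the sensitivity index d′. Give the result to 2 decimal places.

H = 63/75 = 0.8400
FA = 6/75 = 0.0800
z(H) = z(0.8400) = 0.9945
z(FA) = z(0.0800) = -1.4051
d' = z(H) − z(FA) = 0.9945 − (-1.4051) = 2.3996

d′ = 2.40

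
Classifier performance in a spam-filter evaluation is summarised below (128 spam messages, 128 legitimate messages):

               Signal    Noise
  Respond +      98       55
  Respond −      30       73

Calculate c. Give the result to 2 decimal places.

c = -0.27

H = 98/128 = 0.7656
FA = 55/128 = 0.4297
z(H) = 0.724
z(FA) = -0.177
c = −½·[z(H) + z(FA)] = −0.5 × (0.724 + (-0.177)) = -0.2735
c < 0: the classifier has a liberal response bias.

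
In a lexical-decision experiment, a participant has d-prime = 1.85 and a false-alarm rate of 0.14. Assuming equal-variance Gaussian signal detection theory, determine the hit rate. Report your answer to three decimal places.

hit rate = 0.779

z(false-alarm rate) = z(0.14) = -1.0803
z(H) = z(FA) + d' = -1.0803 + 1.85 = 0.7697
hit rate = Φ(0.7697) = 0.7793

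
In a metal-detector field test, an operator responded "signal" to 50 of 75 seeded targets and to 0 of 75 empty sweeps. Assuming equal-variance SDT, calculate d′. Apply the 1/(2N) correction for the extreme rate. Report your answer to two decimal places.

d′ = 2.91

The false-alarm rate is 0/75 = 0, so apply the 1/(2N) correction: FA → 1/(2·75) = 0.00667.
z(H) = z(0.66667) = 0.431
z(FA) = z(0.00667) = -2.475
d' = 0.431 − (-2.475) = 2.906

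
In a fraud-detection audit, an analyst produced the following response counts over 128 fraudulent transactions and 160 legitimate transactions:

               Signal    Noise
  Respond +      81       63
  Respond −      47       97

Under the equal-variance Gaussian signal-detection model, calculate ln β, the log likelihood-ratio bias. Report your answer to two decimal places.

ln β = -0.02

H = 81/128 = 0.6328
FA = 63/160 = 0.3937
Φ⁻¹(H) = Φ⁻¹(0.6328) = 0.339
Φ⁻¹(FA) = Φ⁻¹(0.3937) = -0.270
ln β = −½·[z(H)² − z(FA)²] = −0.5 × (0.115 − 0.073) = -0.021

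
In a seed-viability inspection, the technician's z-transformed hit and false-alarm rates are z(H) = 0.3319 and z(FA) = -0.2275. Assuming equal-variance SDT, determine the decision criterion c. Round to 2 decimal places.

c = -0.05

c = −½·[z(H) + z(FA)] = −½·(0.3319 + (-0.2275)) = -0.0522
c < 0: the technician has a liberal response bias.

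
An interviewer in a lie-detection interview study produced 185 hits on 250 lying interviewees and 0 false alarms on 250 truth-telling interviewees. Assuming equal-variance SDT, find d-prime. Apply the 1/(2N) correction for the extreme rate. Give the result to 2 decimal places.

The false-alarm rate is 0/250 = 0, so apply the 1/(2N) correction: FA → 1/(2·250) = 0.00200.
z(H) = z(0.74000) = 0.643
z(FA) = z(0.00200) = -2.878
d' = 0.643 − (-2.878) = 3.521

d-prime = 3.52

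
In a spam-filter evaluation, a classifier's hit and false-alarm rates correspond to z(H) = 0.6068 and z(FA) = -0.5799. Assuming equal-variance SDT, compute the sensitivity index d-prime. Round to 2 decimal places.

d-prime = 1.19

d' = z(H) − z(FA) = 0.6068 − (-0.5799) = 1.1867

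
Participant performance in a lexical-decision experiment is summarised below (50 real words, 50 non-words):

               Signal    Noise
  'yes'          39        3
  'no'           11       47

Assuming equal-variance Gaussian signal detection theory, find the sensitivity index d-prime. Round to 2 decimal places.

H = 39/50 = 0.7800
FA = 3/50 = 0.0600
z(H) = z(0.7800) = 0.772
z(FA) = z(0.0600) = -1.555
d' = z(H) − z(FA) = 0.772 − (-1.555) = 2.327

d-prime = 2.33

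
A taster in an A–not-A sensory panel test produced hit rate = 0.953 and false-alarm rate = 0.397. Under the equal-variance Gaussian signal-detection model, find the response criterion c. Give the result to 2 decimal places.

Φ⁻¹(0.953) = 1.6747, Φ⁻¹(0.397) = -0.2611
c = −½·[z(H) + z(FA)] = −0.5 × (1.6747 + (-0.2611)) = -0.7068
c < 0: the taster has a liberal response bias.

c = -0.71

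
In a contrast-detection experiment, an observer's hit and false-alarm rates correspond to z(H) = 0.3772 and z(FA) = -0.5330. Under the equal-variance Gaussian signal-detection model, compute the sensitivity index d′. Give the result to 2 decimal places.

d' = z(H) − z(FA) = 0.3772 − (-0.5330) = 0.9102

d′ = 0.91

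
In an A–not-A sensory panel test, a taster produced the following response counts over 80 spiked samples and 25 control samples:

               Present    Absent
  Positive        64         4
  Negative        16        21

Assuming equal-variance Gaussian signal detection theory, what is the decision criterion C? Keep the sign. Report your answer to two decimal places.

C = 0.08

H = 64/80 = 0.8000
FA = 4/25 = 0.1600
z(H) = z(0.8000) = 0.842
z(FA) = z(0.1600) = -0.994
c = −½·[z(H) + z(FA)] = −0.5 × (0.842 + (-0.994)) = 0.076
c > 0: the taster has a conservative response bias.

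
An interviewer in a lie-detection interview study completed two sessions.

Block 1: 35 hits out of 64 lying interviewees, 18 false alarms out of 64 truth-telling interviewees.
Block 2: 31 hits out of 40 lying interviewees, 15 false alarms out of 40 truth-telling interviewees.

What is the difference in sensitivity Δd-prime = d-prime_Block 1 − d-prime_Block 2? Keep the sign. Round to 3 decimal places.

Block 1: z(0.5469) = 0.1178, z(0.2812) = -0.5793, d' = 0.6971
Block 2: z(0.7750) = 0.7554, z(0.3750) = -0.3186, d' = 1.0740
Δd' = d'_Block 1 − d'_Block 2 = 0.6971 − 1.0740 = -0.3769
Block 2 has the higher sensitivity.

Δd-prime = -0.377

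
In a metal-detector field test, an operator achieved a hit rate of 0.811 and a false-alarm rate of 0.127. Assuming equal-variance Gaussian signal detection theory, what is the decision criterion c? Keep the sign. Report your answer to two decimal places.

c = 0.13

z(H) = 0.882
z(FA) = -1.141
c = −½·[z(H) + z(FA)] = −0.5 × (0.882 + (-1.141)) = 0.1295
c > 0: the operator has a conservative response bias.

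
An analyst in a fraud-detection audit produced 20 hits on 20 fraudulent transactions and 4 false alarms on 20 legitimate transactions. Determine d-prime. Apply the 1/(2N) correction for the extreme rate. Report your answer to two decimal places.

d-prime = 2.80

The hit rate is 20/20 = 1, so apply the 1/(2N) correction: H → 1 − 1/(2·20) = 0.97500.
z(H) = z(0.97500) = 1.960
z(FA) = z(0.20000) = -0.842
d' = 1.960 − (-0.842) = 2.802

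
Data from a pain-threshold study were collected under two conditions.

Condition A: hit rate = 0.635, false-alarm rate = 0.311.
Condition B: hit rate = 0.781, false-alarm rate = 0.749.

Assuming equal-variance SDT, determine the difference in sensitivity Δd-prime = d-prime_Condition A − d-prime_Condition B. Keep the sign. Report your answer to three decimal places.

Δd-prime = 0.734

Condition A: z(0.635) = 0.3451, z(0.311) = -0.4930, d' = 0.8381
Condition B: z(0.781) = 0.7756, z(0.749) = 0.6713, d' = 0.1043
Δd' = d'_Condition A − d'_Condition B = 0.8381 − 0.1043 = 0.7338
Condition A has the higher sensitivity.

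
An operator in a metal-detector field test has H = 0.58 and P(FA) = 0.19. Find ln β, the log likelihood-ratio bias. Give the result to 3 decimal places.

ln β = 0.365

z(0.58) = 0.2019, z(0.19) = -0.8779
ln β = −½·[z(H)² − z(FA)²] = −0.5 × (0.0408 − 0.7707) = 0.36495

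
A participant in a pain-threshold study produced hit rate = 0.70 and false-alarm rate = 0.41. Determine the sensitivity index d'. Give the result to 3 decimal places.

z(0.70) = 0.5244, z(0.41) = -0.2275
d' = z(H) − z(FA) = 0.5244 − (-0.2275) = 0.7519

d' = 0.752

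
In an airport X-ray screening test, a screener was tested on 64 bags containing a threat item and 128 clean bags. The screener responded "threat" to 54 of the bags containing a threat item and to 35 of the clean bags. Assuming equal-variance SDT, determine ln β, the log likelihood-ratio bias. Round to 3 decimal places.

H = 54/64 = 0.8438
FA = 35/128 = 0.2734
z(H) = 1.0102
z(FA) = -0.6026
ln β = −½·[z(H)² − z(FA)²] = −0.5 × (1.0205 − 0.3631) = -0.3287

ln β = -0.329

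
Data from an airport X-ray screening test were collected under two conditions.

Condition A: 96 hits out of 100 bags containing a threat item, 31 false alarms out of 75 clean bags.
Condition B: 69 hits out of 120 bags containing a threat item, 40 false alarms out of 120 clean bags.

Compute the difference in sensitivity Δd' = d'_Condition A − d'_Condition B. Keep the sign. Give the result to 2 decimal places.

Δd' = 1.35

Condition A: z(0.9600) = 1.751, z(0.4133) = -0.219, d' = 1.970
Condition B: z(0.5750) = 0.189, z(0.3333) = -0.431, d' = 0.620
Δd' = d'_Condition A − d'_Condition B = 1.970 − 0.620 = 1.350
Condition A has the higher sensitivity.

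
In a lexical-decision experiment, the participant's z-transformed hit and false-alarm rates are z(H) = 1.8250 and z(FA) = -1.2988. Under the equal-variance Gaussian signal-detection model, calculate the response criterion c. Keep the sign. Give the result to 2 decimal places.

c = -0.26

c = −½·[z(H) + z(FA)] = −½·(1.8250 + (-1.2988)) = -0.2631
c < 0: the participant has a liberal response bias.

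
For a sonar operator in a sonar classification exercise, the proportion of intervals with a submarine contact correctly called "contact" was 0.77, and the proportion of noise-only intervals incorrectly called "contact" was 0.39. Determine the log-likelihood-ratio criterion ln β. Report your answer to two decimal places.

z(H) = 0.739
z(FA) = -0.279
ln β = −½·[z(H)² − z(FA)²] = −0.5 × (0.546 − 0.078) = -0.234

ln β = -0.23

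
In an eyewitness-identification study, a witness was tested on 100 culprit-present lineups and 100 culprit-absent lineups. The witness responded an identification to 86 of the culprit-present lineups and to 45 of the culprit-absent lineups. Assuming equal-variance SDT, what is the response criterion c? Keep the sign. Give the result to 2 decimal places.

c = -0.48

H = 86/100 = 0.8600
FA = 45/100 = 0.4500
z(H) = z(0.8600) = 1.080
z(FA) = z(0.4500) = -0.126
c = −½·[z(H) + z(FA)] = −0.5 × (1.080 + (-0.126)) = -0.477
c < 0: the witness has a liberal response bias.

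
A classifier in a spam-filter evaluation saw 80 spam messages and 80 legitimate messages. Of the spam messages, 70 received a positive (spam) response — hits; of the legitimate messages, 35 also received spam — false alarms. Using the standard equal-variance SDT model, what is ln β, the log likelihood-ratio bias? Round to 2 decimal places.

H = 70/80 = 0.8750
FA = 35/80 = 0.4375
Φ⁻¹(H) = Φ⁻¹(0.8750) = 1.150
Φ⁻¹(FA) = Φ⁻¹(0.4375) = -0.157
ln β = −½·[z(H)² − z(FA)²] = −0.5 × (1.323 − 0.025) = -0.649

ln β = -0.65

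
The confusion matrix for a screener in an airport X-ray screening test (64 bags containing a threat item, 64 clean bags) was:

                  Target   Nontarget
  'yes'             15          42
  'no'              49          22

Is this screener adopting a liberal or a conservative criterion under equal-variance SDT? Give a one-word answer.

conservative

z(H) = -0.725, z(FA) = 0.402
c = −½·(z(H) + z(FA)) = 0.1615
c > 0 → conservative criterion (biased toward responding “no”).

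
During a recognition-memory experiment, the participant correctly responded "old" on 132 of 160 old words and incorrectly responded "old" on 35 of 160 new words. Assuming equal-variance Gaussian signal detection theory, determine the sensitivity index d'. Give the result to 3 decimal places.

d' = 1.711

H = 132/160 = 0.8250
FA = 35/160 = 0.2188
z(0.8250) = 0.9346, z(0.2188) = -0.7763
d' = z(H) − z(FA) = 0.9346 − (-0.7763) = 1.7109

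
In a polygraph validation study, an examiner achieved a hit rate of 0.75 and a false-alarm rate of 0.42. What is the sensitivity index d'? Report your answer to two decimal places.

d' = 0.88

z(H) = z(0.75) = 0.6745
z(FA) = z(0.42) = -0.2019
d' = z(H) − z(FA) = 0.6745 − (-0.2019) = 0.8764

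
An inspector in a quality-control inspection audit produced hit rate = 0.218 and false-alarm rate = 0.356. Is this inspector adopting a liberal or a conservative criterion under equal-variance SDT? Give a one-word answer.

conservative

z(H) = -0.779, z(FA) = -0.369
c = −½·(z(H) + z(FA)) = 0.574
c > 0 → conservative criterion (biased toward responding “no”).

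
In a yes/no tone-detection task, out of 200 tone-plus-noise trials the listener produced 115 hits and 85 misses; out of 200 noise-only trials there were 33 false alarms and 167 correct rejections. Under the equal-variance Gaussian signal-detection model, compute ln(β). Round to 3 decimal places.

ln β = 0.457

H = 115/200 = 0.5750
FA = 33/200 = 0.1650
z(0.5750) = 0.1891, z(0.1650) = -0.9741
ln β = −½·[z(H)² − z(FA)²] = −0.5 × (0.0358 − 0.9489) = 0.45655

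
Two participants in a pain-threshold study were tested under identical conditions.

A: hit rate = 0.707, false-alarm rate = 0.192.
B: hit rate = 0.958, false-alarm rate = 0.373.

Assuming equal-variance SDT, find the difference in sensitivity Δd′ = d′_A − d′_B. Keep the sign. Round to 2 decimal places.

Δd′ = -0.64

A: z(0.707) = 0.545, z(0.192) = -0.871, d' = 1.416
B: z(0.958) = 1.728, z(0.373) = -0.324, d' = 2.052
Δd' = d'_A − d'_B = 1.416 − 2.052 = -0.636
B has the higher sensitivity.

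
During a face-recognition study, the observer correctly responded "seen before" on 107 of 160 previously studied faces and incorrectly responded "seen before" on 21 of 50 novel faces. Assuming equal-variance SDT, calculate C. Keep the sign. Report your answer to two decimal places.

C = -0.12

H = 107/160 = 0.6687
FA = 21/50 = 0.4200
Φ⁻¹(0.6687) = 0.4363, Φ⁻¹(0.4200) = -0.2019
c = −½·[z(H) + z(FA)] = −0.5 × (0.4363 + (-0.2019)) = -0.1172
c < 0: the observer has a liberal response bias.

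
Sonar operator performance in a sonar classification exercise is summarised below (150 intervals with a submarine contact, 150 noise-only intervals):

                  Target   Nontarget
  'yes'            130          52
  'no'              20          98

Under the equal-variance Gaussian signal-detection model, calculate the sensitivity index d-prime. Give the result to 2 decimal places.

d-prime = 1.51

H = 130/150 = 0.8667
FA = 52/150 = 0.3467
z(H) = 1.111
z(FA) = -0.394
d' = z(H) − z(FA) = 1.111 − (-0.394) = 1.505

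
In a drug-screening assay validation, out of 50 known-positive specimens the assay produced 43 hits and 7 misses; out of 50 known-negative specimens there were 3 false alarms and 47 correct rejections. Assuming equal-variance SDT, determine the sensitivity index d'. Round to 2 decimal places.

H = 43/50 = 0.8600
FA = 3/50 = 0.0600
z(0.8600) = 1.0803, z(0.0600) = -1.5548
d' = z(H) − z(FA) = 1.0803 − (-1.5548) = 2.6351

d' = 2.64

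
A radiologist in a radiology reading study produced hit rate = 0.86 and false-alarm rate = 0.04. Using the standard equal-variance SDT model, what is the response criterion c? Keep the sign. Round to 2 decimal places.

z(H) = z(0.86) = 1.0803
z(FA) = z(0.04) = -1.7507
c = −½·[z(H) + z(FA)] = −0.5 × (1.0803 + (-1.7507)) = 0.3352

c = 0.34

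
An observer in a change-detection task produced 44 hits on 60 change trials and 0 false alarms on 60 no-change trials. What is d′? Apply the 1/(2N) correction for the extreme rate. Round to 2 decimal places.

The false-alarm rate is 0/60 = 0, so apply the 1/(2N) correction: FA → 1/(2·60) = 0.00833.
z(H) = z(0.73333) = 0.623
z(FA) = z(0.00833) = -2.394
d' = 0.623 − (-2.394) = 3.017

d′ = 3.02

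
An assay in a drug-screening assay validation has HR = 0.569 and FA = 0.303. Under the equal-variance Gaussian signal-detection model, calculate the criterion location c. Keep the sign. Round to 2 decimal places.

c = 0.17

z(H) = z(0.569) = 0.174
z(FA) = z(0.303) = -0.516
c = −½·[z(H) + z(FA)] = −0.5 × (0.174 + (-0.516)) = 0.171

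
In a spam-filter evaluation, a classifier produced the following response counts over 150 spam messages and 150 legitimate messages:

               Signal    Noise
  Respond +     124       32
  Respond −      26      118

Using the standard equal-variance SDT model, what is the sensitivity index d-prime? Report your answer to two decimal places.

d-prime = 1.74

H = 124/150 = 0.8267
FA = 32/150 = 0.2133
z(H) = z(0.8267) = 0.9412
z(FA) = z(0.2133) = -0.7950
d' = z(H) − z(FA) = 0.9412 − (-0.7950) = 1.7362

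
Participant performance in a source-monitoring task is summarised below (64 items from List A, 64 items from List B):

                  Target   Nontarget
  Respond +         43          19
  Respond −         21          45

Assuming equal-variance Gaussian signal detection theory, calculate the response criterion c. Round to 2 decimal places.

H = 43/64 = 0.6719
FA = 19/64 = 0.2969
Φ⁻¹(H) = Φ⁻¹(0.6719) = 0.445
Φ⁻¹(FA) = Φ⁻¹(0.2969) = -0.533
c = −½·[z(H) + z(FA)] = −0.5 × (0.445 + (-0.533)) = 0.044

c = 0.04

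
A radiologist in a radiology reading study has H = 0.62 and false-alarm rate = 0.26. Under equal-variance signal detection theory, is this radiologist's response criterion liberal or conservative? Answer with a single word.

z(H) = 0.305, z(FA) = -0.643
c = −½·(z(H) + z(FA)) = 0.169
c > 0 → conservative criterion (biased toward responding “no”).

conservative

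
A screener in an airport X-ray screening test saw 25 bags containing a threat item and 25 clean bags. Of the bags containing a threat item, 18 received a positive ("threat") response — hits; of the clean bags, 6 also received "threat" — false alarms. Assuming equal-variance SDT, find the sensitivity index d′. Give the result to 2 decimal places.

d′ = 1.29

H = 18/25 = 0.7200
FA = 6/25 = 0.2400
Φ⁻¹(H) = 0.583
Φ⁻¹(FA) = -0.706
d' = z(H) − z(FA) = 0.583 − (-0.706) = 1.289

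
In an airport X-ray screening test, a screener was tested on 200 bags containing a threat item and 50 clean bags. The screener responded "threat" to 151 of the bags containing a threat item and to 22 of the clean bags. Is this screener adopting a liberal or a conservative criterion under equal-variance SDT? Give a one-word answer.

z(H) = 0.690, z(FA) = -0.151
c = −½·(z(H) + z(FA)) = -0.2695
c < 0 → liberal criterion (biased toward responding “yes”).

liberal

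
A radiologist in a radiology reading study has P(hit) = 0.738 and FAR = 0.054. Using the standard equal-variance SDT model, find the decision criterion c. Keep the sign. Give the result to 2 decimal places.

c = 0.49

z(0.738) = 0.6372, z(0.054) = -1.6072
c = −½·[z(H) + z(FA)] = −0.5 × (0.6372 + (-1.6072)) = 0.4850
c > 0: the radiologist has a conservative response bias.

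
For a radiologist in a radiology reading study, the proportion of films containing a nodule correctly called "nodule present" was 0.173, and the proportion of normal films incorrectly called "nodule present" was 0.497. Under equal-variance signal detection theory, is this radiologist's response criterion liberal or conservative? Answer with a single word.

conservative

z(H) = -0.942, z(FA) = -0.008
c = −½·(z(H) + z(FA)) = 0.475
c > 0 → conservative criterion (biased toward responding “no”).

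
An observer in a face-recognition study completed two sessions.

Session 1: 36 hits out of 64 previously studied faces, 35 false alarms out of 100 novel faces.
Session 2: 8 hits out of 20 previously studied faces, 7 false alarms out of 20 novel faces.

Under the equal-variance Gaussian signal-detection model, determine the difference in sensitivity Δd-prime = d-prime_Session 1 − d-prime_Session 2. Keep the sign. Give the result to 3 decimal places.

Session 1: z(0.5625) = 0.1573, z(0.3500) = -0.3853, d' = 0.5426
Session 2: z(0.4000) = -0.2533, z(0.3500) = -0.3853, d' = 0.1320
Δd' = d'_Session 1 − d'_Session 2 = 0.5426 − 0.1320 = 0.4106
Session 1 has the higher sensitivity.

Δd-prime = 0.411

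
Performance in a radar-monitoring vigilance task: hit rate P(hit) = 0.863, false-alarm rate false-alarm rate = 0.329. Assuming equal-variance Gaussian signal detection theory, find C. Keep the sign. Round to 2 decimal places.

C = -0.33

z(0.863) = 1.094, z(0.329) = -0.443
c = −½·[z(H) + z(FA)] = −0.5 × (1.094 + (-0.443)) = -0.3255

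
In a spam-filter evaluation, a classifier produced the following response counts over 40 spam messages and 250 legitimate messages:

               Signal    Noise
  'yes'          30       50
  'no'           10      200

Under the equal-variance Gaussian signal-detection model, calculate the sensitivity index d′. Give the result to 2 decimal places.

d′ = 1.52

H = 30/40 = 0.7500
FA = 50/250 = 0.2000
z(H) = 0.674
z(FA) = -0.842
d' = z(H) − z(FA) = 0.674 − (-0.842) = 1.516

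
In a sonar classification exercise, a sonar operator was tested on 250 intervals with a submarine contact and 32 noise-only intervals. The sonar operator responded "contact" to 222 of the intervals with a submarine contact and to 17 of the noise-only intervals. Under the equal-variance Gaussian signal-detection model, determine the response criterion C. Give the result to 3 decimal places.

C = -0.647

H = 222/250 = 0.8880
FA = 17/32 = 0.5312
z(H) = 1.2160
z(FA) = 0.0783
c = −½·[z(H) + z(FA)] = −0.5 × (1.2160 + 0.0783) = -0.64715
c < 0: the sonar operator has a liberal response bias.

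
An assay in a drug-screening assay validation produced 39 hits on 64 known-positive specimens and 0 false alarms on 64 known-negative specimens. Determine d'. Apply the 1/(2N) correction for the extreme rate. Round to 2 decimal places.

The false-alarm rate is 0/64 = 0, so apply the 1/(2N) correction: FA → 1/(2·64) = 0.00781.
z(H) = z(0.60938) = 0.278
z(FA) = z(0.00781) = -2.418
d' = 0.278 − (-2.418) = 2.696

d' = 2.70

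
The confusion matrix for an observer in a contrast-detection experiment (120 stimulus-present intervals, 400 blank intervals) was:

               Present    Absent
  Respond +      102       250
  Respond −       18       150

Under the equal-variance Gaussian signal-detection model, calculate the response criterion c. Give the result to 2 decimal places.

H = 102/120 = 0.8500
FA = 250/400 = 0.6250
z(H) = 1.0364
z(FA) = 0.3186
c = −½·[z(H) + z(FA)] = −0.5 × (1.0364 + 0.3186) = -0.6775
c < 0: the observer has a liberal response bias.

c = -0.68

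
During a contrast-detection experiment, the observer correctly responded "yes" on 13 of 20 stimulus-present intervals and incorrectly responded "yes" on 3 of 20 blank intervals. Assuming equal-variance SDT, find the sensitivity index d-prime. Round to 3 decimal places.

H = 13/20 = 0.6500
FA = 3/20 = 0.1500
z(H) = z(0.6500) = 0.3853
z(FA) = z(0.1500) = -1.0364
d' = z(H) − z(FA) = 0.3853 − (-1.0364) = 1.4217

d-prime = 1.422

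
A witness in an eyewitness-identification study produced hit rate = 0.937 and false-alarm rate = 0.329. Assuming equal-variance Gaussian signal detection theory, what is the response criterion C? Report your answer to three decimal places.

Φ⁻¹(H) = Φ⁻¹(0.937) = 1.5301
Φ⁻¹(FA) = Φ⁻¹(0.329) = -0.4427
c = −½·[z(H) + z(FA)] = −0.5 × (1.5301 + (-0.4427)) = -0.5437
c < 0: the witness has a liberal response bias.

C = -0.544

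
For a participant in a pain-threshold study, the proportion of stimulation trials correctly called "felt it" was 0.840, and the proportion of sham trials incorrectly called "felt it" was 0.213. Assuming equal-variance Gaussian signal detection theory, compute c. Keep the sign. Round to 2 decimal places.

Φ⁻¹(0.840) = 0.994, Φ⁻¹(0.213) = -0.796
c = −½·[z(H) + z(FA)] = −0.5 × (0.994 + (-0.796)) = -0.099

c = -0.10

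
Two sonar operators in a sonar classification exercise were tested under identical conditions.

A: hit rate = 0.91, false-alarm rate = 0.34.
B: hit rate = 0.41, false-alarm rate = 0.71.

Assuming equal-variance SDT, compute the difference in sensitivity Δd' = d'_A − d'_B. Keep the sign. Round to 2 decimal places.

A: z(0.91) = 1.341, z(0.34) = -0.412, d' = 1.753
B: z(0.41) = -0.228, z(0.71) = 0.553, d' = -0.781
Δd' = d'_A − d'_B = 1.753 − (-0.781) = 2.534
A has the higher sensitivity.

Δd' = 2.53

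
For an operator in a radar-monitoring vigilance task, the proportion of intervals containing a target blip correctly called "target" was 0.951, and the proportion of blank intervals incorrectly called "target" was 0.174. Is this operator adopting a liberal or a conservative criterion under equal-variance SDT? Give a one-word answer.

liberal

z(H) = 1.655, z(FA) = -0.938
c = −½·(z(H) + z(FA)) = -0.3585
c < 0 → liberal criterion (biased toward responding “yes”).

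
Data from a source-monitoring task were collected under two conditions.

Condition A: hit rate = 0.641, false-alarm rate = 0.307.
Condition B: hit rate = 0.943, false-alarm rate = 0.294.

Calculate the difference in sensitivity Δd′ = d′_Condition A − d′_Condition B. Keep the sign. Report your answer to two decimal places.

Δd′ = -1.26

Condition A: z(0.641) = 0.361, z(0.307) = -0.504, d' = 0.865
Condition B: z(0.943) = 1.580, z(0.294) = -0.542, d' = 2.122
Δd' = d'_Condition A − d'_Condition B = 0.865 − 2.122 = -1.257
Condition B has the higher sensitivity.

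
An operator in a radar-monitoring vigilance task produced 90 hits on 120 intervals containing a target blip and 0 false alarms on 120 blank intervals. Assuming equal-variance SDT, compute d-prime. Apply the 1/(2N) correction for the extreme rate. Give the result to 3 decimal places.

The false-alarm rate is 0/120 = 0, so apply the 1/(2N) correction: FA → 1/(2·120) = 0.00417.
z(H) = z(0.75000) = 0.6745
z(FA) = z(0.00417) = -2.6380
d' = 0.6745 − (-2.6380) = 3.3125

d-prime = 3.313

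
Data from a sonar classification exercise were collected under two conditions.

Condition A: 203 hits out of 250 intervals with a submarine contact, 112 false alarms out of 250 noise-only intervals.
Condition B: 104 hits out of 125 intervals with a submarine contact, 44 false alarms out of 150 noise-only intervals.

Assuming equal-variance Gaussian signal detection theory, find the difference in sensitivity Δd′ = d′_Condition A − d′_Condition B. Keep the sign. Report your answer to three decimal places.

Δd′ = -0.490

Condition A: z(0.8120) = 0.8853, z(0.4480) = -0.1307, d' = 1.0160
Condition B: z(0.8320) = 0.9621, z(0.2933) = -0.5438, d' = 1.5059
Δd' = d'_Condition A − d'_Condition B = 1.0160 − 1.5059 = -0.4899
Condition B has the higher sensitivity.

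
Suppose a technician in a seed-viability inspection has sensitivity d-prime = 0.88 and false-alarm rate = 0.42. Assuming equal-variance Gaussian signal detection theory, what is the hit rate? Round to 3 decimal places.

z(false-alarm rate) = z(0.42) = -0.2019
z(H) = z(FA) + d' = -0.2019 + 0.88 = 0.6781
hit rate = Φ(0.6781) = 0.7511

hit rate = 0.751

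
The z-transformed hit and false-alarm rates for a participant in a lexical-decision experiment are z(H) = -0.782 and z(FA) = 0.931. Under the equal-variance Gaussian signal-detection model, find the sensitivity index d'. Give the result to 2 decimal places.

d' = z(H) − z(FA) = -0.782 − 0.931 = -1.713

d' = -1.71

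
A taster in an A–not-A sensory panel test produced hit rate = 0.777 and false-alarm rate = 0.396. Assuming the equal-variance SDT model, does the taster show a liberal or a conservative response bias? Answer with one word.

liberal

z(H) = 0.762, z(FA) = -0.264
c = −½·(z(H) + z(FA)) = -0.249
c < 0 → liberal criterion (biased toward responding “yes”).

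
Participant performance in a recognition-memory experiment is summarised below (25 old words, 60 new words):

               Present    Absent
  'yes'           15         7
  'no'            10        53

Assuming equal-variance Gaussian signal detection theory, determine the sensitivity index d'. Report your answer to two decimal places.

d' = 1.45

H = 15/25 = 0.6000
FA = 7/60 = 0.1167
Φ⁻¹(H) = 0.253
Φ⁻¹(FA) = -1.192
d' = z(H) − z(FA) = 0.253 − (-1.192) = 1.445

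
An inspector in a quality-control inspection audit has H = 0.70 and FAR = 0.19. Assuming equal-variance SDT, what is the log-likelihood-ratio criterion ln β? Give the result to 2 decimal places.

z(0.70) = 0.524, z(0.19) = -0.878
ln β = −½·[z(H)² − z(FA)²] = −0.5 × (0.275 − 0.771) = 0.248

ln β = 0.25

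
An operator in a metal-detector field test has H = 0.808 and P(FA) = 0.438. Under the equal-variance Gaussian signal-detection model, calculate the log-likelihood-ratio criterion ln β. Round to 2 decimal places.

Φ⁻¹(0.808) = 0.871, Φ⁻¹(0.438) = -0.156
ln β = −½·[z(H)² − z(FA)²] = −0.5 × (0.759 − 0.024) = -0.3675

ln β = -0.37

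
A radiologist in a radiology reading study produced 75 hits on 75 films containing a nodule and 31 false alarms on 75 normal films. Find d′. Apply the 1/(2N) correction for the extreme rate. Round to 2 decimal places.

The hit rate is 75/75 = 1, so apply the 1/(2N) correction: H → 1 − 1/(2·75) = 0.99333.
z(H) = z(0.99333) = 2.475
z(FA) = z(0.41333) = -0.219
d' = 2.475 − (-0.219) = 2.694

d′ = 2.69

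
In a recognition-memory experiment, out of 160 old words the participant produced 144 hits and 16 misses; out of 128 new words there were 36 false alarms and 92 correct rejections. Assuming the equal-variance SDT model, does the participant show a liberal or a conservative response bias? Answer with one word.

z(H) = 1.282, z(FA) = -0.579
c = −½·(z(H) + z(FA)) = -0.3515
c < 0 → liberal criterion (biased toward responding “yes”).

liberal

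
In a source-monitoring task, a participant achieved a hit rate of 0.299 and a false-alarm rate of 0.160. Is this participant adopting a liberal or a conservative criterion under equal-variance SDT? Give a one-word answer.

z(H) = -0.527, z(FA) = -0.994
c = −½·(z(H) + z(FA)) = 0.7605
c > 0 → conservative criterion (biased toward responding “no”).

conservative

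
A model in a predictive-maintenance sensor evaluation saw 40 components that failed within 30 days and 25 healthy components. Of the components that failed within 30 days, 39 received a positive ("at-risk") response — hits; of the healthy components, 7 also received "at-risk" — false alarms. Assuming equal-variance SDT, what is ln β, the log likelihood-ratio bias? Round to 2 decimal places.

H = 39/40 = 0.9750
FA = 7/25 = 0.2800
Φ⁻¹(H) = Φ⁻¹(0.9750) = 1.960
Φ⁻¹(FA) = Φ⁻¹(0.2800) = -0.583
ln β = −½·[z(H)² − z(FA)²] = −0.5 × (3.842 − 0.340) = -1.751

ln β = -1.75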